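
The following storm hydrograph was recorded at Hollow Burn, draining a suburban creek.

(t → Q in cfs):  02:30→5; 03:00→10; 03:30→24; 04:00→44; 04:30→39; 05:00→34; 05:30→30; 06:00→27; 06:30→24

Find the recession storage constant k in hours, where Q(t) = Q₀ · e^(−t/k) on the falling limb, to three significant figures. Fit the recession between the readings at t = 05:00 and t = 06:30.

On the falling limb, Q drops from 34 to 24 cfs between t = 05:00 and t = 06:30 (Δt = 1.5 h).
k = −Δt / ln(Q₂/Q₁) = −1.5 / ln(24/34) = 4.31 h.

k ≈ 4.31 h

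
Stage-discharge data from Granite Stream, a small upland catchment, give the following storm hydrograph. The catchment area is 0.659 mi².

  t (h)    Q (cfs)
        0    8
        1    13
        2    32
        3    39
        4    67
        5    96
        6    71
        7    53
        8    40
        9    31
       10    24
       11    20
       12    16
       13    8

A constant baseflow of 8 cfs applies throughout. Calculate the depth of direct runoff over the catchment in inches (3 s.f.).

d ≈ 0.955 in

Direct runoff: 0.0, 5.0, 24.0, 31.0, 59.0, 88.0, 63.0, 45.0, 32.0, 23.0, 16.0, 12.0, 8.0, 0.0 cfs; ΣQ_DR = 406.0 cfs.
V = ΣQ_DR · Δt = 406.0 × 3600 s = 1.462 × 10^6 ft³.
Over A = 0.659 mi², depth = V / A = 0.955 in.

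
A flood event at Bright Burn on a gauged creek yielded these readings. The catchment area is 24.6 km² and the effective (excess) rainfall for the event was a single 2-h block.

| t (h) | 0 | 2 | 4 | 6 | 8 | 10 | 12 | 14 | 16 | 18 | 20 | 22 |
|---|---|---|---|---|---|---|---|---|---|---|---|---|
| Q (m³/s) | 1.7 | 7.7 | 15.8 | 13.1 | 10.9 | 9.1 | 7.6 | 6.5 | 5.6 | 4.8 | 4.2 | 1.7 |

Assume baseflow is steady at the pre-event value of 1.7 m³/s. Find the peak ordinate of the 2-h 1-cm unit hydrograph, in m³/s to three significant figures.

U_p ≈ 7.05 m³/s

Direct runoff: 0.0, 6.0, 14.1, 11.4, 9.2, 7.4, 5.9, 4.8, 3.9, 3.1, 2.5, 0.0 m³/s; ΣQ_DR = 68.30 m³/s, peak = 14.1 m³/s.
Runoff depth d = ΣQ_DR·Δt / A = 68.30 × 7200 / (24.6 km²) = 19.99 mm.
The 1-cm UH is the DRH scaled by (10 mm)/d, so U_p = 14.1 × 10/19.99 = 7.05 m³/s.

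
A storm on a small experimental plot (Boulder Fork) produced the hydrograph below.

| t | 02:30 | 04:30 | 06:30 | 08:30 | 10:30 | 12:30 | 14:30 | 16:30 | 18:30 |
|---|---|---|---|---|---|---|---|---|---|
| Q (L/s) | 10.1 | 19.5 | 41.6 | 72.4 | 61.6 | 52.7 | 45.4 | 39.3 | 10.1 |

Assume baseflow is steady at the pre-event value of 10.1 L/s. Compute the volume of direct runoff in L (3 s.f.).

V ≈ 1.88 × 10^6 L

Direct-runoff ordinates (Q − Q_b): 0.0, 9.4, 31.5, 62.3, 51.5, 42.6, 35.3, 29.2, 0.0 L/s.
ΣQ_DR = 261.8 L/s.
With Δt = 2 h = 7200 s, V = ΣQ_DR · Δt = 261.8 × 7200 = 1.88 × 10^6 L.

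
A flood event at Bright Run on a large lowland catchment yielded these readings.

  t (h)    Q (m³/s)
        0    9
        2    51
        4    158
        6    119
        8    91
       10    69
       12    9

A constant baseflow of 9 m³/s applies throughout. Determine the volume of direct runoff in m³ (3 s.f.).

V ≈ 3.19 × 10^6 m³

Direct-runoff ordinates (Q − Q_b): 0.0, 42.0, 149.0, 110.0, 82.0, 60.0, 0.0 m³/s.
ΣQ_DR = 443.0 m³/s.
With Δt = 2 h = 7200 s, V = ΣQ_DR · Δt = 443.0 × 7200 = 3.19 × 10^6 m³.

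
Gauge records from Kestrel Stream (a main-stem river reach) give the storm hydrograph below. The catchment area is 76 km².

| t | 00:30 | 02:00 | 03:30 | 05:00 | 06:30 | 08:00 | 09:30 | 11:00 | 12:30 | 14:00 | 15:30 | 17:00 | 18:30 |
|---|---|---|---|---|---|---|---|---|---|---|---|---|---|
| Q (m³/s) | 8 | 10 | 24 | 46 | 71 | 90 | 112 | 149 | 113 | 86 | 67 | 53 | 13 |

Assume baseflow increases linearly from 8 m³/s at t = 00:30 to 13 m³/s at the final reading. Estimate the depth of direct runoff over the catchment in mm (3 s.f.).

d ≈ 50.1 mm

Direct runoff: 0.00, 1.58, 15.17, 36.75, 61.33, 79.92, 101.50, 138.08, 101.67, 74.25, 54.83, 40.42, 0.00 m³/s; ΣQ_DR = 705.5 m³/s.
V = ΣQ_DR · Δt = 705.5 × 5400 s = 3.810 × 10^6 m³.
Over A = 76 km², depth = V / A = 50.1 mm.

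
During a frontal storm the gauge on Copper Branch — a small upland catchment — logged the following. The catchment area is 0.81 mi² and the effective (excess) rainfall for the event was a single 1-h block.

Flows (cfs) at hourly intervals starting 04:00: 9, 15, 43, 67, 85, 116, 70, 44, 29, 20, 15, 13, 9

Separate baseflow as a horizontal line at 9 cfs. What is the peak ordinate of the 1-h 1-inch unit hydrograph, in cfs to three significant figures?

Direct runoff: 0.0, 6.0, 34.0, 58.0, 76.0, 107.0, 61.0, 35.0, 20.0, 11.0, 6.0, 4.0, 0.0 cfs; ΣQ_DR = 418.0 cfs, peak = 107.0 cfs.
Runoff depth d = ΣQ_DR·Δt / A = 418.0 × 3600 / (0.81 mi²) = 0.7997 in.
The 1-inch UH is the DRH scaled by (1 in)/d, so U_p = 107.0 × 1/0.7997 = 134 cfs.

U_p ≈ 134 cfs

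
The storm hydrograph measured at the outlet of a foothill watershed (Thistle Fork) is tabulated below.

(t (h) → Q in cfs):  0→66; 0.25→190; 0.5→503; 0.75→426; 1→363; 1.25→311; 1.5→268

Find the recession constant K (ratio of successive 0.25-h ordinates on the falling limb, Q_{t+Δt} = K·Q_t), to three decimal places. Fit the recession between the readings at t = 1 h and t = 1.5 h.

Using the recession-limb readings at t = 1 h and t = 1.5 h: Q falls from 363 to 268 cfs over 2 intervals.
K = (Q₂/Q₁)^(1/2) = (268/363)^(1/2) = 0.859.

K ≈ 0.859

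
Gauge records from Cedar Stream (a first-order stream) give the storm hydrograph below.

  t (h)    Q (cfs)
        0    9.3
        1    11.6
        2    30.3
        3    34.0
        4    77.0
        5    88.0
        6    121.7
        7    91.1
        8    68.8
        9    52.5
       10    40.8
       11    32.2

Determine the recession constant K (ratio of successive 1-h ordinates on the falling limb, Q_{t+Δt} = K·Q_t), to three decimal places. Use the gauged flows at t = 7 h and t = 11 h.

Using the recession-limb readings at t = 7 h and t = 11 h: Q falls from 91.1 to 32.2 cfs over 4 intervals.
K = (Q₂/Q₁)^(1/4) = (32.2/91.1)^(1/4) = 0.771.

K ≈ 0.771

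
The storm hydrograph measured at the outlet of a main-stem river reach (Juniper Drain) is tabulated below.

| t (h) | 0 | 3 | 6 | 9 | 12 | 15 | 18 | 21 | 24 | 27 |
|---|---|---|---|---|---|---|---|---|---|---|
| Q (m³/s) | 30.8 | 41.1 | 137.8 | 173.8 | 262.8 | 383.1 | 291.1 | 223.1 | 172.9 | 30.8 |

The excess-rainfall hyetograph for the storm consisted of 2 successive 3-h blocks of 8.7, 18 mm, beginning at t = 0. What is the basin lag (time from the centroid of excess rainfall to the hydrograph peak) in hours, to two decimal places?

Centroid of excess rainfall: t_c = Σ P_i·t̄_i / ΣP_i = 3.5225 h (block centres at 1.5, 4.5 h).
Hydrograph peak occurs at t = 15 h, so basin lag t_L = 15 − 3.5225 = 11.48 h.

t_L ≈ 11.48 h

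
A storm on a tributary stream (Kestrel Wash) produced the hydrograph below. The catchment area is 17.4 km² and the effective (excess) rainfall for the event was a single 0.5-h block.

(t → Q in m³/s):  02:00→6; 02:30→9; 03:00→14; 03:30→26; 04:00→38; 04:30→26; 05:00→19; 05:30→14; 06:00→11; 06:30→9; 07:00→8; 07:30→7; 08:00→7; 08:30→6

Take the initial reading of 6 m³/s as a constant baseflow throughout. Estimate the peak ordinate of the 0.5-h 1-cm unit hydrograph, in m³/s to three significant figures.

Direct runoff: 0.0, 3.0, 8.0, 20.0, 32.0, 20.0, 13.0, 8.0, 5.0, 3.0, 2.0, 1.0, 1.0, 0.0 m³/s; ΣQ_DR = 116.0 m³/s, peak = 32.0 m³/s.
Runoff depth d = ΣQ_DR·Δt / A = 116.0 × 1800 / (17.4 km²) = 12.00 mm.
The 1-cm UH is the DRH scaled by (10 mm)/d, so U_p = 32.0 × 10/12.00 = 26.7 m³/s.

U_p ≈ 26.7 m³/s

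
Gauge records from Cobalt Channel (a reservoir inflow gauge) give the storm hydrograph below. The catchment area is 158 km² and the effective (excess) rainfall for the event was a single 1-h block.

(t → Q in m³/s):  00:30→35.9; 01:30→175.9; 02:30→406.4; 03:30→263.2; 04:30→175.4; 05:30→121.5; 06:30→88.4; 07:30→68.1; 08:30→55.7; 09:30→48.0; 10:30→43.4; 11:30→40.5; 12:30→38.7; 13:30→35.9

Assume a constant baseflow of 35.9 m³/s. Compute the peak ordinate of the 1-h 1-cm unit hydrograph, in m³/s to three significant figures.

Direct runoff: 0.0, 140.0, 370.5, 227.3, 139.5, 85.6, 52.5, 32.2, 19.8, 12.1, 7.5, 4.6, 2.8, 0.0 m³/s; ΣQ_DR = 1094 m³/s, peak = 370.5 m³/s.
Runoff depth d = ΣQ_DR·Δt / A = 1094 × 3600 / (158 km²) = 24.94 mm.
The 1-cm UH is the DRH scaled by (10 mm)/d, so U_p = 370.5 × 10/24.94 = 149 m³/s.

U_p ≈ 149 m³/s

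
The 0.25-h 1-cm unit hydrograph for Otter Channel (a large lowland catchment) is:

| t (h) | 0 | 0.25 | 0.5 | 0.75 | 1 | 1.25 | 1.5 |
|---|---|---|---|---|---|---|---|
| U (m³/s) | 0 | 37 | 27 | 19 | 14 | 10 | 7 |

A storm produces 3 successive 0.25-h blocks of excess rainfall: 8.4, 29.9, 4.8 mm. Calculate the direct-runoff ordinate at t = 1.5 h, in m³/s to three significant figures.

By discrete convolution, Q_j = Σ (P_i / 10 mm) · U_{j−i}.
At t = 1.5 h (j=6): Q = (8.4/10)·7 + (29.9/10)·10 + (4.8/10)·14 = 42.5 m³/s.

Q ≈ 42.5 m³/s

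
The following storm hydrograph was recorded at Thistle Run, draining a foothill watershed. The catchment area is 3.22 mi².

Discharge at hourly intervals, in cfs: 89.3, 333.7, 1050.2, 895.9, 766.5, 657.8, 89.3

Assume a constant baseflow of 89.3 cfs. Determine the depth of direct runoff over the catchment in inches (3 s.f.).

Direct runoff: 0.0, 244.4, 960.9, 806.6, 677.2, 568.5, 0.0 cfs; ΣQ_DR = 3258 cfs.
V = ΣQ_DR · Δt = 3258 × 3600 s = 1.173 × 10^7 ft³.
Over A = 3.22 mi², depth = V / A = 1.57 in.

d ≈ 1.57 in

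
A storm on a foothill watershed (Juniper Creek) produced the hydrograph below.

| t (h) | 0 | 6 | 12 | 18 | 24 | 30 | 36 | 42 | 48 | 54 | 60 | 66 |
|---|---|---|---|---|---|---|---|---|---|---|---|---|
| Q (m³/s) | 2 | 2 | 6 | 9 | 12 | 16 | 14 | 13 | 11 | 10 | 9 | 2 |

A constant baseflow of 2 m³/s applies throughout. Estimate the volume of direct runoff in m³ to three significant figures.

Direct-runoff ordinates (Q − Q_b): 0.0, 0.0, 4.0, 7.0, 10.0, 14.0, 12.0, 11.0, 9.0, 8.0, 7.0, 0.0 m³/s.
ΣQ_DR = 82.00 m³/s.
With Δt = 6 h = 21600 s, V = ΣQ_DR · Δt = 82.00 × 21600 = 1.77 × 10^6 m³.

V ≈ 1.77 × 10^6 m³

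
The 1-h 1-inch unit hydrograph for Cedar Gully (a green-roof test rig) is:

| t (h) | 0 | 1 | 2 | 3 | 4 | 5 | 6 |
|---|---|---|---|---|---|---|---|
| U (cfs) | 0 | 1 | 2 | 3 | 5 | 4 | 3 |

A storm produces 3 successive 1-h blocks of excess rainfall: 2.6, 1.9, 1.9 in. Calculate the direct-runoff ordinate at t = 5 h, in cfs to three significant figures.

Q ≈ 25.6 cfs

By discrete convolution, Q_j = Σ (P_i / 1 in) · U_{j−i}.
At t = 5 h (j=5): Q = (2.6/1)·4 + (1.9/1)·5 + (1.9/1)·3 = 25.6 cfs.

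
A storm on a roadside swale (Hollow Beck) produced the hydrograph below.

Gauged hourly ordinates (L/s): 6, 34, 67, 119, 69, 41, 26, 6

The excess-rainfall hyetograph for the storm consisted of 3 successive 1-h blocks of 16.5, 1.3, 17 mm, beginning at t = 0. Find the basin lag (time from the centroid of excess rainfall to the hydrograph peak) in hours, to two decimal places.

Centroid of excess rainfall: t_c = Σ P_i·t̄_i / ΣP_i = 1.5144 h (block centres at 0.5, 1.5, 2.5 h).
Hydrograph peak occurs at t = 3 h, so basin lag t_L = 3 − 1.5144 = 1.49 h.

t_L ≈ 1.49 h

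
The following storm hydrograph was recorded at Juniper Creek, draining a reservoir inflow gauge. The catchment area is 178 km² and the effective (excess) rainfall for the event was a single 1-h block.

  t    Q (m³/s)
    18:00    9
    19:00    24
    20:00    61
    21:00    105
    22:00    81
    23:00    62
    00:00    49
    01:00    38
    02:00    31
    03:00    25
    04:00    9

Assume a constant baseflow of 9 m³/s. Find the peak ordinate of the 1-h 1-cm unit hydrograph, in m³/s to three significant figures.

U_p ≈ 120 m³/s

Direct runoff: 0.0, 15.0, 52.0, 96.0, 72.0, 53.0, 40.0, 29.0, 22.0, 16.0, 0.0 m³/s; ΣQ_DR = 395.0 m³/s, peak = 96.0 m³/s.
Runoff depth d = ΣQ_DR·Δt / A = 395.0 × 3600 / (178 km²) = 7.989 mm.
The 1-cm UH is the DRH scaled by (10 mm)/d, so U_p = 96.0 × 10/7.989 = 120 m³/s.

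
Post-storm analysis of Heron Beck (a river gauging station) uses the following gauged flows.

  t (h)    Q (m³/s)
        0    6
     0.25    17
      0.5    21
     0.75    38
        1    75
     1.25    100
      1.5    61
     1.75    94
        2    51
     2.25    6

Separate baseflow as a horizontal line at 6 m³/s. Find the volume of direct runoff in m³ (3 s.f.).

Direct-runoff ordinates (Q − Q_b): 0.0, 11.0, 15.0, 32.0, 69.0, 94.0, 55.0, 88.0, 45.0, 0.0 m³/s.
ΣQ_DR = 409.0 m³/s.
With Δt = 0.25 h = 900 s, V = ΣQ_DR · Δt = 409.0 × 900 = 3.68 × 10^5 m³.

V ≈ 3.68 × 10^5 m³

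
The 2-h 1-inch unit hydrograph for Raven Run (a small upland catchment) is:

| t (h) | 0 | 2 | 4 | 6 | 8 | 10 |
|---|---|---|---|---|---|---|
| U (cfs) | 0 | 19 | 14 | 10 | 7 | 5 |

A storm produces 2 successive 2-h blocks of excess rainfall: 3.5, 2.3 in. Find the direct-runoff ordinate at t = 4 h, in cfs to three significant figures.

Q ≈ 92.7 cfs

By discrete convolution, Q_j = Σ (P_i / 1 in) · U_{j−i}.
At t = 4 h (j=2): Q = (3.5/1)·14 + (2.3/1)·19 = 92.7 cfs.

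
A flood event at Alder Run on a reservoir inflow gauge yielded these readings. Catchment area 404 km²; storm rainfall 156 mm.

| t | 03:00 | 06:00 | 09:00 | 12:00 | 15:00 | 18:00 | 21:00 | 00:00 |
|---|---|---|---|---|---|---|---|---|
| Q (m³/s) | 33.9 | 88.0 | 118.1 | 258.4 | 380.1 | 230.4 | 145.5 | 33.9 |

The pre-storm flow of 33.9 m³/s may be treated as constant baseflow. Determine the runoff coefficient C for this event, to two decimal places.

ΣQ_DR = 1017 m³/s; V = ΣQ_DR·Δt = 1.098 × 10^7 m³.
Runoff depth d = V / A = 27.19 mm.
C = d / P = 27.19 / 156 = 0.17.

C ≈ 0.17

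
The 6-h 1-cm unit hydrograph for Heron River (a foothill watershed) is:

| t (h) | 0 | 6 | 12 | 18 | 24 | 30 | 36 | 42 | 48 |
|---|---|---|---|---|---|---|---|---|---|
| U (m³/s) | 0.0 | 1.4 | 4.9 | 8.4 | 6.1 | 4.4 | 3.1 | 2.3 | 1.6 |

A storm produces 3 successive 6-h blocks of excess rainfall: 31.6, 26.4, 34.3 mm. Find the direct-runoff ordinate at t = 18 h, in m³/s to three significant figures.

Q ≈ 44.3 m³/s

By discrete convolution, Q_j = Σ (P_i / 10 mm) · U_{j−i}.
At t = 18 h (j=3): Q = (31.6/10)·8.4 + (26.4/10)·4.9 + (34.3/10)·1.4 = 44.3 m³/s.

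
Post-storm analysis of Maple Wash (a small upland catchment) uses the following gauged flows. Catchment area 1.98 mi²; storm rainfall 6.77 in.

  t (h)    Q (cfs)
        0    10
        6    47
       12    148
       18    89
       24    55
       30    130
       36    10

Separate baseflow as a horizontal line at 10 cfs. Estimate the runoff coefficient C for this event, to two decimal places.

C ≈ 0.29

ΣQ_DR = 419.0 cfs; V = ΣQ_DR·Δt = 9.050 × 10^6 ft³.
Runoff depth d = V / A = 1.968 in.
C = d / P = 1.968 / 6.77 = 0.29.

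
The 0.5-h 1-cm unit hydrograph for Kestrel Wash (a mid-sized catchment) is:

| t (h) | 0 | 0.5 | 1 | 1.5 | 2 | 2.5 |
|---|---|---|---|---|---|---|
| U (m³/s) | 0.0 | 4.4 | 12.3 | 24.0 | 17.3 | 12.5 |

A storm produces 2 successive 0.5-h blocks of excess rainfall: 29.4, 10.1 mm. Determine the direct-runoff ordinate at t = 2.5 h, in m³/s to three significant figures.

By discrete convolution, Q_j = Σ (P_i / 10 mm) · U_{j−i}.
At t = 2.5 h (j=5): Q = (29.4/10)·12.5 + (10.1/10)·17.3 = 54.2 m³/s.

Q ≈ 54.2 m³/s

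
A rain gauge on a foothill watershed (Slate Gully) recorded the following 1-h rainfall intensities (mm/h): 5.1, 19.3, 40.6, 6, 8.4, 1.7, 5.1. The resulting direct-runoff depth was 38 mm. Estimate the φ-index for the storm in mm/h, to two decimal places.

φ ≈ 10.95 mm/h

Only the 2 blocks with intensity above φ contribute runoff: 19.3, 40.6 mm/h.
Σ(I−φ)·Δt = d  ⇒  (19.3+40.6 − 2φ)·1 = 38
φ = (59.90 − 38/1) / 2 = 10.95 mm/h.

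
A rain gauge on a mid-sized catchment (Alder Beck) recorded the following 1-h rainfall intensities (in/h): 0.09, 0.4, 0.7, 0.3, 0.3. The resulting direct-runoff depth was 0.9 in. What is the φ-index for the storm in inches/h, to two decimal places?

Only the 4 blocks with intensity above φ contribute runoff: 0.4, 0.7, 0.3, 0.3 in/h.
Σ(I−φ)·Δt = d  ⇒  (0.4+0.7+0.3+0.3 − 4φ)·1 = 0.9
φ = (1.700 − 0.9/1) / 4 = 0.20 in/h.

φ ≈ 0.20 in/h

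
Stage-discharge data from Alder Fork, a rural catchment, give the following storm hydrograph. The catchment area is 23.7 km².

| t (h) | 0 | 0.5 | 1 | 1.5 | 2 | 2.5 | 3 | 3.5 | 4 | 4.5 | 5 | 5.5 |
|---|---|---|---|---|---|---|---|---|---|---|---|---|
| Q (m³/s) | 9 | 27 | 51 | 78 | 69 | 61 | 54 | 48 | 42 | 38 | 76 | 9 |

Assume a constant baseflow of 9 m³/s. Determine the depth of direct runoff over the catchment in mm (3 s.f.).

d ≈ 34.5 mm

Direct runoff: 0.0, 18.0, 42.0, 69.0, 60.0, 52.0, 45.0, 39.0, 33.0, 29.0, 67.0, 0.0 m³/s; ΣQ_DR = 454.0 m³/s.
V = ΣQ_DR · Δt = 454.0 × 1800 s = 8.172 × 10^5 m³.
Over A = 23.7 km², depth = V / A = 34.5 mm.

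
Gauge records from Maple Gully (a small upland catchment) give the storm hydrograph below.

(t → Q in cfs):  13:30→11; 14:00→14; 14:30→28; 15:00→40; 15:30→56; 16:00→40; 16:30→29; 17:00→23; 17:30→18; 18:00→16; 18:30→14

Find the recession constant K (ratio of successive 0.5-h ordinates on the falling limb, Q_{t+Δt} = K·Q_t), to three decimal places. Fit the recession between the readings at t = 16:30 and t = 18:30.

Using the recession-limb readings at t = 16:30 and t = 18:30: Q falls from 29 to 14 cfs over 4 intervals.
K = (Q₂/Q₁)^(1/4) = (14/29)^(1/4) = 0.834.

K ≈ 0.834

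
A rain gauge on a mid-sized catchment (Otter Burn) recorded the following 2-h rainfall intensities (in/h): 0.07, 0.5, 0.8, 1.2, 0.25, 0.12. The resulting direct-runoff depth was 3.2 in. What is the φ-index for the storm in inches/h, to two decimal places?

φ ≈ 0.30 in/h

Only the 3 blocks with intensity above φ contribute runoff: 0.5, 0.8, 1.2 in/h.
Σ(I−φ)·Δt = d  ⇒  (0.5+0.8+1.2 − 3φ)·2 = 3.2
φ = (2.500 − 3.2/2) / 3 = 0.30 in/h.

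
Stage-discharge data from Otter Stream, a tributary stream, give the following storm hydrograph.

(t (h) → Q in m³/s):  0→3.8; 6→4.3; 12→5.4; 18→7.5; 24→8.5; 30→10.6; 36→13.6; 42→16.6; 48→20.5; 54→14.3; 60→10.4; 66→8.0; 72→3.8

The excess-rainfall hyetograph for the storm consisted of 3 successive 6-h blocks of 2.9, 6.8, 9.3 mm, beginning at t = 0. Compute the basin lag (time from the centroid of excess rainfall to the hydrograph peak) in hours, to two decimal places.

Centroid of excess rainfall: t_c = Σ P_i·t̄_i / ΣP_i = 11.0211 h (block centres at 3, 9, 15 h).
Hydrograph peak occurs at t = 48 h, so basin lag t_L = 48 − 11.0211 = 36.98 h.

t_L ≈ 36.98 h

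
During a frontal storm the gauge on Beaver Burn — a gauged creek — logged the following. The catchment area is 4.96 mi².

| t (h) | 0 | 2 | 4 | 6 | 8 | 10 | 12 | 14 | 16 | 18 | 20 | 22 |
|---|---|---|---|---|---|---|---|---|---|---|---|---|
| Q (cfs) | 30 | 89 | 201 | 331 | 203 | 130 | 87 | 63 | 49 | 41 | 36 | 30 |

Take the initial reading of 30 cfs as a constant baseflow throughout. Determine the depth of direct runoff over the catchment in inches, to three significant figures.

d ≈ 0.581 in

Direct runoff: 0.0, 59.0, 171.0, 301.0, 173.0, 100.0, 57.0, 33.0, 19.0, 11.0, 6.0, 0.0 cfs; ΣQ_DR = 930.0 cfs.
V = ΣQ_DR · Δt = 930.0 × 7200 s = 6.696 × 10^6 ft³.
Over A = 4.96 mi², depth = V / A = 0.581 in.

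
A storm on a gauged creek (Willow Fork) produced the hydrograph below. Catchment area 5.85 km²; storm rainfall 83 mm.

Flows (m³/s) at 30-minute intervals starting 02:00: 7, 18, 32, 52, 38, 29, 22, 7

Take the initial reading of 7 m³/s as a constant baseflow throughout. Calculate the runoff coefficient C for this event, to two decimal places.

ΣQ_DR = 149.0 m³/s; V = ΣQ_DR·Δt = 2.682 × 10^5 m³.
Runoff depth d = V / A = 45.85 mm.
C = d / P = 45.85 / 83 = 0.55.

C ≈ 0.55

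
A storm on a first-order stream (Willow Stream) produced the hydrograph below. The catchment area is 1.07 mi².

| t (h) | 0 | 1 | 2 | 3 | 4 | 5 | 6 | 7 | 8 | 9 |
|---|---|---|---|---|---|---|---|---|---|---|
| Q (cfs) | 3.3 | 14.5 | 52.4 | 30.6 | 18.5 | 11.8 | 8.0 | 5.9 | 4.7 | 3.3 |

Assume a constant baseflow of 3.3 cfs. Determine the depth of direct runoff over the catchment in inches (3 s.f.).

d ≈ 0.174 in

Direct runoff: 0.0, 11.2, 49.1, 27.3, 15.2, 8.5, 4.7, 2.6, 1.4, 0.0 cfs; ΣQ_DR = 120.0 cfs.
V = ΣQ_DR · Δt = 120.0 × 3600 s = 4.320 × 10^5 ft³.
Over A = 1.07 mi², depth = V / A = 0.174 in.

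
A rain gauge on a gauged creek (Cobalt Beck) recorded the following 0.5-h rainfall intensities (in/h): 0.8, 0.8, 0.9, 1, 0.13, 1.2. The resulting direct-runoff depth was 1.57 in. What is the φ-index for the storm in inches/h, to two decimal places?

φ ≈ 0.31 in/h

Only the 5 blocks with intensity above φ contribute runoff: 0.8, 0.8, 0.9, 1, 1.2 in/h.
Σ(I−φ)·Δt = d  ⇒  (0.8+0.8+0.9+1+1.2 − 5φ)·0.5 = 1.57
φ = (4.700 − 1.57/0.5) / 5 = 0.31 in/h.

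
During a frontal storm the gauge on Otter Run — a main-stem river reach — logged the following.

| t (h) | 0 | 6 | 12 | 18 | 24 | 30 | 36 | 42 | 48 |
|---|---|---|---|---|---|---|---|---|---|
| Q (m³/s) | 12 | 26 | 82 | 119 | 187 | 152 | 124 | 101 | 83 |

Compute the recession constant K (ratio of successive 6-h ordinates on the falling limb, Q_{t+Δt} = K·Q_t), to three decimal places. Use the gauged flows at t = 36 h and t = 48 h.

Using the recession-limb readings at t = 36 h and t = 48 h: Q falls from 124 to 83 m³/s over 2 intervals.
K = (Q₂/Q₁)^(1/2) = (83/124)^(1/2) = 0.818.

K ≈ 0.818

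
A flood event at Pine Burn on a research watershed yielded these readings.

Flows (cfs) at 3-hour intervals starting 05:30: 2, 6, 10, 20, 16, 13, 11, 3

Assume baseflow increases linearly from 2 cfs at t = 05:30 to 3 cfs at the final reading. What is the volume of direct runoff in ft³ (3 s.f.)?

V ≈ 6.59 × 10^5 ft³

Direct-runoff ordinates (Q − Q_b): 0.00, 3.86, 7.71, 17.57, 13.43, 10.29, 8.14, 0.00 cfs.
ΣQ_DR = 61.00 cfs.
With Δt = 3 h = 10800 s, V = ΣQ_DR · Δt = 61.00 × 10800 = 6.59 × 10^5 ft³.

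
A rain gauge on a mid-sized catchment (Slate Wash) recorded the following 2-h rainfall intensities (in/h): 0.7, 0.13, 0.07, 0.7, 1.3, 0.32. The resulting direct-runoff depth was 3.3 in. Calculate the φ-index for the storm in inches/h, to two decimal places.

φ ≈ 0.35 in/h

Only the 3 blocks with intensity above φ contribute runoff: 0.7, 0.7, 1.3 in/h.
Σ(I−φ)·Δt = d  ⇒  (0.7+0.7+1.3 − 3φ)·2 = 3.3
φ = (2.700 − 3.3/2) / 3 = 0.35 in/h.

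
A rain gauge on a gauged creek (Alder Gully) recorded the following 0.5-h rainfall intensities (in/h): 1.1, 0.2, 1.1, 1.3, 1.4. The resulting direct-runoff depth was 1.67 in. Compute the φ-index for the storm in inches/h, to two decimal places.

φ ≈ 0.39 in/h

Only the 4 blocks with intensity above φ contribute runoff: 1.1, 1.1, 1.3, 1.4 in/h.
Σ(I−φ)·Δt = d  ⇒  (1.1+1.1+1.3+1.4 − 4φ)·0.5 = 1.67
φ = (4.900 − 1.67/0.5) / 4 = 0.39 in/h.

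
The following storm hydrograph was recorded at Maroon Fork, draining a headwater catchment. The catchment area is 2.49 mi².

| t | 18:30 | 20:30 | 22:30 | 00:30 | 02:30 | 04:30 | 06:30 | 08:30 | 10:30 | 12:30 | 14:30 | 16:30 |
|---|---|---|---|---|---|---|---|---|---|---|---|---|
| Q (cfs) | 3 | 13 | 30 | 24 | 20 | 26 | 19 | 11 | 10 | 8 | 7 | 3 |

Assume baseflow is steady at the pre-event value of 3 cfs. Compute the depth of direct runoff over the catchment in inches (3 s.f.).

d ≈ 0.172 in

Direct runoff: 0.0, 10.0, 27.0, 21.0, 17.0, 23.0, 16.0, 8.0, 7.0, 5.0, 4.0, 0.0 cfs; ΣQ_DR = 138.0 cfs.
V = ΣQ_DR · Δt = 138.0 × 7200 s = 9.936 × 10^5 ft³.
Over A = 2.49 mi², depth = V / A = 0.172 in.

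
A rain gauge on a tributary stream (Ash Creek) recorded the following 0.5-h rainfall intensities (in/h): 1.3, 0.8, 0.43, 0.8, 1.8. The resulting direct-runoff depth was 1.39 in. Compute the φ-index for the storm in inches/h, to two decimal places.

Only the 4 blocks with intensity above φ contribute runoff: 1.3, 0.8, 0.8, 1.8 in/h.
Σ(I−φ)·Δt = d  ⇒  (1.3+0.8+0.8+1.8 − 4φ)·0.5 = 1.39
φ = (4.700 − 1.39/0.5) / 4 = 0.48 in/h.

φ ≈ 0.48 in/h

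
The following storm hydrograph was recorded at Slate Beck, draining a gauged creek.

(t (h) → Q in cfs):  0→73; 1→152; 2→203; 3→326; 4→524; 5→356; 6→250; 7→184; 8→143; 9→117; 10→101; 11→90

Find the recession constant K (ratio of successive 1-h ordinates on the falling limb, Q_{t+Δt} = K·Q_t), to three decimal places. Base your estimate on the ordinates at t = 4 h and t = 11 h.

K ≈ 0.778

Using the recession-limb readings at t = 4 h and t = 11 h: Q falls from 524 to 90 cfs over 7 intervals.
K = (Q₂/Q₁)^(1/7) = (90/524)^(1/7) = 0.778.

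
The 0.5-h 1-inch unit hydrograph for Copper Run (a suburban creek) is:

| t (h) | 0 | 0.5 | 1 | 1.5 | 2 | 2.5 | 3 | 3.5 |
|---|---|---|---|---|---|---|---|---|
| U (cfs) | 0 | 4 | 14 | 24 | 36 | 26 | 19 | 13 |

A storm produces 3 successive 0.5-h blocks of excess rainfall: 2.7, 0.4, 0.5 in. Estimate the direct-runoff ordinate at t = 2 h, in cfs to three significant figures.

By discrete convolution, Q_j = Σ (P_i / 1 in) · U_{j−i}.
At t = 2 h (j=4): Q = (2.7/1)·36 + (0.4/1)·24 + (0.5/1)·14 = 114 cfs.

Q ≈ 114 cfs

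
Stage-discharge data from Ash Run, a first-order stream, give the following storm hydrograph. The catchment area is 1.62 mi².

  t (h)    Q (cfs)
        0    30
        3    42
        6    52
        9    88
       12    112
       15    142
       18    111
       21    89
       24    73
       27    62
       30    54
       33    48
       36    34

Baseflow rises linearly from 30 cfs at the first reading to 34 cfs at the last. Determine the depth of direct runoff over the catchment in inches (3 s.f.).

d ≈ 1.50 in

Direct runoff: 0.00, 11.67, 21.33, 57.00, 80.67, 110.33, 79.00, 56.67, 40.33, 29.00, 20.67, 14.33, 0.00 cfs; ΣQ_DR = 521.0 cfs.
V = ΣQ_DR · Δt = 521.0 × 10800 s = 5.627 × 10^6 ft³.
Over A = 1.62 mi², depth = V / A = 1.50 in.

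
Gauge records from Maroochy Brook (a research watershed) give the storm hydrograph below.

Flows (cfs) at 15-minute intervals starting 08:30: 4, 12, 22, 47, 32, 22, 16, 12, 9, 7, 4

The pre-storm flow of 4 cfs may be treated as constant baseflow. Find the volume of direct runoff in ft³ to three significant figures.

Direct-runoff ordinates (Q − Q_b): 0.0, 8.0, 18.0, 43.0, 28.0, 18.0, 12.0, 8.0, 5.0, 3.0, 0.0 cfs.
ΣQ_DR = 143.0 cfs.
With Δt = 0.25 h = 900 s, V = ΣQ_DR · Δt = 143.0 × 900 = 1.29 × 10^5 ft³.

V ≈ 1.29 × 10^5 ft³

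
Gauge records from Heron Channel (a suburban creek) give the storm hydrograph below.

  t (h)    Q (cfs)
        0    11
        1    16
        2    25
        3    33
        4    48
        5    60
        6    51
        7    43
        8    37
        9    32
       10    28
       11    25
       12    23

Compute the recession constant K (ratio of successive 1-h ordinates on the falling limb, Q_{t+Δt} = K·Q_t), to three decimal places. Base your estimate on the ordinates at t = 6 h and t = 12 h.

Using the recession-limb readings at t = 6 h and t = 12 h: Q falls from 51 to 23 cfs over 6 intervals.
K = (Q₂/Q₁)^(1/6) = (23/51)^(1/6) = 0.876.

K ≈ 0.876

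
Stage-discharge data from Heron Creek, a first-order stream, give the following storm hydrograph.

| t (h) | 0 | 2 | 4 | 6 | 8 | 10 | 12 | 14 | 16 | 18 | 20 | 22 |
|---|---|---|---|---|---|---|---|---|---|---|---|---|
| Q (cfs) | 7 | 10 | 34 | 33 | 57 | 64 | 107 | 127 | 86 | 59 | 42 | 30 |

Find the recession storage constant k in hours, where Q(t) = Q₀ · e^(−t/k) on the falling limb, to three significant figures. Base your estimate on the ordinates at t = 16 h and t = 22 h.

k ≈ 5.70 h

On the falling limb, Q drops from 86 to 30 cfs between t = 16 h and t = 22 h (Δt = 6 h).
k = −Δt / ln(Q₂/Q₁) = −6 / ln(30/86) = 5.70 h.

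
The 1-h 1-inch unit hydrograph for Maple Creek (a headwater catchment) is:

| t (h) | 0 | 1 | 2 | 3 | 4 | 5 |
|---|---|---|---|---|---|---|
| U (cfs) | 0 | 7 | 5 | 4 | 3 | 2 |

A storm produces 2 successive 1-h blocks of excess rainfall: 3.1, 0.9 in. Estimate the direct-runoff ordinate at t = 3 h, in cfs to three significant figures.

Q ≈ 16.9 cfs

By discrete convolution, Q_j = Σ (P_i / 1 in) · U_{j−i}.
At t = 3 h (j=3): Q = (3.1/1)·4 + (0.9/1)·5 = 16.9 cfs.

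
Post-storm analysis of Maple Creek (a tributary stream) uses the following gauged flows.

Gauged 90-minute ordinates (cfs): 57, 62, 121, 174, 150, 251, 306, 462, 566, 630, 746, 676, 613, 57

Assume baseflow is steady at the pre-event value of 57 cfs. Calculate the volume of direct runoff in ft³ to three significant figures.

V ≈ 2.20 × 10^7 ft³

Direct-runoff ordinates (Q − Q_b): 0.0, 5.0, 64.0, 117.0, 93.0, 194.0, 249.0, 405.0, 509.0, 573.0, 689.0, 619.0, 556.0, 0.0 cfs.
ΣQ_DR = 4073 cfs.
With Δt = 1.5 h = 5400 s, V = ΣQ_DR · Δt = 4073 × 5400 = 2.20 × 10^7 ft³.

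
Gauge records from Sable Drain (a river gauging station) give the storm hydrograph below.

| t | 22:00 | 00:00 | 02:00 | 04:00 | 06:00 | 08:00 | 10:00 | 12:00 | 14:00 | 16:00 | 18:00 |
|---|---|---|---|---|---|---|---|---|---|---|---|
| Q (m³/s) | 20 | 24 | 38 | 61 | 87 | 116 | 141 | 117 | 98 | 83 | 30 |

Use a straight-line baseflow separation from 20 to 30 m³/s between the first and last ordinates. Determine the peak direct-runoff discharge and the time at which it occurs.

Q_p = 115.00 m³/s at t = 10:00

Subtracting baseflow gives direct-runoff ordinates: 0.00, 3.00, 16.00, 38.00, 63.00, 91.00, 115.00, 90.00, 70.00, 54.00, 0.00 m³/s.
The maximum is 115.00 m³/s, occurring at the reading for t = 10:00.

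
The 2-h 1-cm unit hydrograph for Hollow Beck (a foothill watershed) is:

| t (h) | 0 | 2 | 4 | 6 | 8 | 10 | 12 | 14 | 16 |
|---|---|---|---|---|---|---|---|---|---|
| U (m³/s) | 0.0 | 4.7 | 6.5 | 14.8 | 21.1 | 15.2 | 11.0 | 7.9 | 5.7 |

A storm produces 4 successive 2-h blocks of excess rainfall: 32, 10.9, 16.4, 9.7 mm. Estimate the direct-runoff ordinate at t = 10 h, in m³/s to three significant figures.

By discrete convolution, Q_j = Σ (P_i / 10 mm) · U_{j−i}.
At t = 10 h (j=5): Q = (32/10)·15.2 + (10.9/10)·21.1 + (16.4/10)·14.8 + (9.7/10)·6.5 = 102 m³/s.

Q ≈ 102 m³/s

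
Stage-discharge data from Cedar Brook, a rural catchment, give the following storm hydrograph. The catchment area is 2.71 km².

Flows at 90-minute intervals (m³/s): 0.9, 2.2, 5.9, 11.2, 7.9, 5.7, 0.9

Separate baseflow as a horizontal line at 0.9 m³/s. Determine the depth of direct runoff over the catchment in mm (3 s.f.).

d ≈ 56.6 mm

Direct runoff: 0.0, 1.3, 5.0, 10.3, 7.0, 4.8, 0.0 m³/s; ΣQ_DR = 28.40 m³/s.
V = ΣQ_DR · Δt = 28.40 × 5400 s = 1.534 × 10^5 m³.
Over A = 2.71 km², depth = V / A = 56.6 mm.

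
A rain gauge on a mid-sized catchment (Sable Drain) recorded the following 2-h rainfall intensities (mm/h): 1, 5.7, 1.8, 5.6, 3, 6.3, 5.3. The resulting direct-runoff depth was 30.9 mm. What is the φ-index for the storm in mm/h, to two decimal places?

Only the 5 blocks with intensity above φ contribute runoff: 5.7, 5.6, 3, 6.3, 5.3 mm/h.
Σ(I−φ)·Δt = d  ⇒  (5.7+5.6+3+6.3+5.3 − 5φ)·2 = 30.9
φ = (25.90 − 30.9/2) / 5 = 2.09 mm/h.

φ ≈ 2.09 mm/h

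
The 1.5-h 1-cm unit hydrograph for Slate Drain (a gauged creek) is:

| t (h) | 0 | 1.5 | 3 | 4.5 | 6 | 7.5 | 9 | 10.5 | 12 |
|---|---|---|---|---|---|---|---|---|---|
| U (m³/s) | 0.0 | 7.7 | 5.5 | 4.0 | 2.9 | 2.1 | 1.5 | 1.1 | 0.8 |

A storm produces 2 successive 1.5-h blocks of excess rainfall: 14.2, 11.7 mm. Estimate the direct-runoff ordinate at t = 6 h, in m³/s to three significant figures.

By discrete convolution, Q_j = Σ (P_i / 10 mm) · U_{j−i}.
At t = 6 h (j=4): Q = (14.2/10)·2.9 + (11.7/10)·4.0 = 8.80 m³/s.

Q ≈ 8.80 m³/s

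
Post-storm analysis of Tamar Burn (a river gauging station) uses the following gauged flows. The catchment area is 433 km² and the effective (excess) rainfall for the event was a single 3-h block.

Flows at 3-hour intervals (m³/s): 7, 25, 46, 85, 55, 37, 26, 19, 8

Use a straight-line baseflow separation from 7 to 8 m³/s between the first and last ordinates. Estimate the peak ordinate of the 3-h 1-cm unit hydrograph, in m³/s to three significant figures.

Direct runoff: 0.00, 17.88, 38.75, 77.62, 47.50, 29.38, 18.25, 11.12, 0.00 m³/s; ΣQ_DR = 240.5 m³/s, peak = 77.62 m³/s.
Runoff depth d = ΣQ_DR·Δt / A = 240.5 × 10800 / (433 km²) = 5.999 mm.
The 1-cm UH is the DRH scaled by (10 mm)/d, so U_p = 77.62 × 10/5.999 = 129 m³/s.

U_p ≈ 129 m³/s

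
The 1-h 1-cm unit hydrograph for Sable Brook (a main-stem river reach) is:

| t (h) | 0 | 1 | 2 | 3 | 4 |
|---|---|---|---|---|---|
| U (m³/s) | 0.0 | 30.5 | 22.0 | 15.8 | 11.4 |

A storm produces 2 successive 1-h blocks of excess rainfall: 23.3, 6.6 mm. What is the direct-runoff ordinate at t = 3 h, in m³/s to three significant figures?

By discrete convolution, Q_j = Σ (P_i / 10 mm) · U_{j−i}.
At t = 3 h (j=3): Q = (23.3/10)·15.8 + (6.6/10)·22.0 = 51.3 m³/s.

Q ≈ 51.3 m³/s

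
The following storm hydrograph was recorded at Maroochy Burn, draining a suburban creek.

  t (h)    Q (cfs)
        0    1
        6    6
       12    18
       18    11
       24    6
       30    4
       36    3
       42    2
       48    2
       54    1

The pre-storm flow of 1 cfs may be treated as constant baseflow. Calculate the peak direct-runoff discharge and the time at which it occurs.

Subtracting baseflow gives direct-runoff ordinates: 0.0, 5.0, 17.0, 10.0, 5.0, 3.0, 2.0, 1.0, 1.0, 0.0 cfs.
The maximum is 17.0 cfs, occurring at the reading for t = 12 h.

Q_p = 17.0 cfs at t = 12 h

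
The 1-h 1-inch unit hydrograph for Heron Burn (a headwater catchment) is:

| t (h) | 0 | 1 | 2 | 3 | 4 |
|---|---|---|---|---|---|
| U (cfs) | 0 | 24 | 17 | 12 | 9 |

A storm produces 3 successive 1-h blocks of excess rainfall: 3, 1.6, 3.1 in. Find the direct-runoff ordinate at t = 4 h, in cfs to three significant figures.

By discrete convolution, Q_j = Σ (P_i / 1 in) · U_{j−i}.
At t = 4 h (j=4): Q = (3/1)·9 + (1.6/1)·12 + (3.1/1)·17 = 98.9 cfs.

Q ≈ 98.9 cfs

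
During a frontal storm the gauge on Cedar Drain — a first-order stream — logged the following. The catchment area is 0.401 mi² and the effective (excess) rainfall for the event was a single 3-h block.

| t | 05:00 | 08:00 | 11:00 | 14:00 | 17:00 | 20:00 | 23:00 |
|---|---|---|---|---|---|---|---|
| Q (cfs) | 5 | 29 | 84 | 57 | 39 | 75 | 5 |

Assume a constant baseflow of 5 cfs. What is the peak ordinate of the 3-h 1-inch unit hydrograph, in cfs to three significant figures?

U_p ≈ 26.3 cfs

Direct runoff: 0.0, 24.0, 79.0, 52.0, 34.0, 70.0, 0.0 cfs; ΣQ_DR = 259.0 cfs, peak = 79.0 cfs.
Runoff depth d = ΣQ_DR·Δt / A = 259.0 × 10800 / (0.401 mi²) = 3.003 in.
The 1-inch UH is the DRH scaled by (1 in)/d, so U_p = 79.0 × 1/3.003 = 26.3 cfs.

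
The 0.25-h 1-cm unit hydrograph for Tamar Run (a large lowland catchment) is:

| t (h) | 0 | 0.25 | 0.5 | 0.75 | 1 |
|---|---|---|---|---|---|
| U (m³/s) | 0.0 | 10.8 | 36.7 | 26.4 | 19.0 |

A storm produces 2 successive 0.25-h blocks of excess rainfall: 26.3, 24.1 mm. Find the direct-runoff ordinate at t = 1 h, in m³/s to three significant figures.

By discrete convolution, Q_j = Σ (P_i / 10 mm) · U_{j−i}.
At t = 1 h (j=4): Q = (26.3/10)·19.0 + (24.1/10)·26.4 = 114 m³/s.

Q ≈ 114 m³/s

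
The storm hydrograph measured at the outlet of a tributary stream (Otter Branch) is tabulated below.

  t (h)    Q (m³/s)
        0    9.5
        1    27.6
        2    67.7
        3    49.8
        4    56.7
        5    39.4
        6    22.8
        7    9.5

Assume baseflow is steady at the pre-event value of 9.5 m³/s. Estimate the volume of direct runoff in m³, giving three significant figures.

Direct-runoff ordinates (Q − Q_b): 0.0, 18.1, 58.2, 40.3, 47.2, 29.9, 13.3, 0.0 m³/s.
ΣQ_DR = 207.0 m³/s.
With Δt = 1 h = 3600 s, V = ΣQ_DR · Δt = 207.0 × 3600 = 7.45 × 10^5 m³.

V ≈ 7.45 × 10^5 m³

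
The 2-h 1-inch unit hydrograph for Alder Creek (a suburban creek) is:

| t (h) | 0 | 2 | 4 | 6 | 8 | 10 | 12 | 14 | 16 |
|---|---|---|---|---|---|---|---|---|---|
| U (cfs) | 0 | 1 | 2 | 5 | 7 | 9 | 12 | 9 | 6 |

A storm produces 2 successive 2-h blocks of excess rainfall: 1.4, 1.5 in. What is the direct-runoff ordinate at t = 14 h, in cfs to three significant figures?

By discrete convolution, Q_j = Σ (P_i / 1 in) · U_{j−i}.
At t = 14 h (j=7): Q = (1.4/1)·9 + (1.5/1)·12 = 30.6 cfs.

Q ≈ 30.6 cfs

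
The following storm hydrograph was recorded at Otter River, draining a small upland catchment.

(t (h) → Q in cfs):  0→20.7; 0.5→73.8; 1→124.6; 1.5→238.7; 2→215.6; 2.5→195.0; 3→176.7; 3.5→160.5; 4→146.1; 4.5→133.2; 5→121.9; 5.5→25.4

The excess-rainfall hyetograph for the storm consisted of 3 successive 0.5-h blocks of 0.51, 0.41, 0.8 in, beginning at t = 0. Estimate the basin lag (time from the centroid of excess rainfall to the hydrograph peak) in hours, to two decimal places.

Centroid of excess rainfall: t_c = Σ P_i·t̄_i / ΣP_i = 0.8343 h (block centres at 0.25, 0.75, 1.25 h).
Hydrograph peak occurs at t = 1.5 h, so basin lag t_L = 1.5 − 0.8343 = 0.67 h.

t_L ≈ 0.67 h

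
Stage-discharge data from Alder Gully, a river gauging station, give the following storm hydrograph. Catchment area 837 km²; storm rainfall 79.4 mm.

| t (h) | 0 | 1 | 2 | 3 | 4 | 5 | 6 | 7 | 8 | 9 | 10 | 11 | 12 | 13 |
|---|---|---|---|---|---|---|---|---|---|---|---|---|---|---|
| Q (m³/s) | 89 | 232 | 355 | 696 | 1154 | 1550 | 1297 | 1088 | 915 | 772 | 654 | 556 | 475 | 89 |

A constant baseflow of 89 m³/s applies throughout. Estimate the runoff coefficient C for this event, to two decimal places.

C ≈ 0.47

ΣQ_DR = 8676 m³/s; V = ΣQ_DR·Δt = 3.123 × 10^7 m³.
Runoff depth d = V / A = 37.32 mm.
C = d / P = 37.32 / 79.4 = 0.47.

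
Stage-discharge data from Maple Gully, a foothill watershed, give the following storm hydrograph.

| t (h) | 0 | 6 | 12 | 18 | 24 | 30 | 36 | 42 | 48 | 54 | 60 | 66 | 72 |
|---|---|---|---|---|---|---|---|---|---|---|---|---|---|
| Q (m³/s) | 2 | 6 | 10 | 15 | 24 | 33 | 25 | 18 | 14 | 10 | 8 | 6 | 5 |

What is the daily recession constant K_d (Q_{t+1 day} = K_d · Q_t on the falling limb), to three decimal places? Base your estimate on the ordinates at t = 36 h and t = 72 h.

Between t = 36 h and t = 72 h the flow falls from 25 to 5 m³/s over 6×6 h = 36 h.
Per-interval ratio K = (5/25)^(1/6) = 0.7647; K_d = K^(24/6) = 0.342.

K_d ≈ 0.342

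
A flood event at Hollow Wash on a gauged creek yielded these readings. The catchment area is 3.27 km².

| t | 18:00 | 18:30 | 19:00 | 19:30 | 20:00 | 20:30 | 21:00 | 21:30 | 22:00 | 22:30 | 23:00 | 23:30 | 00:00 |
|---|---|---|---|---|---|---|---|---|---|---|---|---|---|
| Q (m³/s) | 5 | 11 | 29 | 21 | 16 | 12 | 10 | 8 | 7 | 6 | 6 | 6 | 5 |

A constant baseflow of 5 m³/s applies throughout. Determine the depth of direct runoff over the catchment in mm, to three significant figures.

d ≈ 42.4 mm

Direct runoff: 0.0, 6.0, 24.0, 16.0, 11.0, 7.0, 5.0, 3.0, 2.0, 1.0, 1.0, 1.0, 0.0 m³/s; ΣQ_DR = 77.00 m³/s.
V = ΣQ_DR · Δt = 77.00 × 1800 s = 1.386 × 10^5 m³.
Over A = 3.27 km², depth = V / A = 42.4 mm.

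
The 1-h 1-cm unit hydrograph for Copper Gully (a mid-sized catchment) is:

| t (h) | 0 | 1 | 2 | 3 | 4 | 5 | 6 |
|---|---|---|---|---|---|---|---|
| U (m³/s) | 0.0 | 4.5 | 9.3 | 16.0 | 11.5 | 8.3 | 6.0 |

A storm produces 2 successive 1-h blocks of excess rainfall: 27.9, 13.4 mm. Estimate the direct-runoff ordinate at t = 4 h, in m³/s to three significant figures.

By discrete convolution, Q_j = Σ (P_i / 10 mm) · U_{j−i}.
At t = 4 h (j=4): Q = (27.9/10)·11.5 + (13.4/10)·16.0 = 53.5 m³/s.

Q ≈ 53.5 m³/s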